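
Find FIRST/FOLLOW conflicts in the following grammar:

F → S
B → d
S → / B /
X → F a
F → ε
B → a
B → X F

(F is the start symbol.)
A FIRST/FOLLOW conflict occurs when a non-terminal N has a nullable alternative N → β (β ⇒* ε) and another alternative N → α with FIRST(α) ∩ FOLLOW(N) ≠ ∅: on such a lookahead the parser cannot decide between expanding α and letting N vanish via β.

Nullable non-terminals: F.
FIRST sets used below: FIRST(S) = { '/' }

F: nullable alternative(s) F → ε; FOLLOW(F) = { $, '/', 'a' }
  F → S: FIRST \ {ε} = { '/' } — overlaps FOLLOW(F) on { '/' }: CONFLICT
  F → ε: FIRST \ {ε} = { } — this is the only nullable alternative, skip

B, S, X have no nullable alternative, so no FIRST/FOLLOW check is needed there.

So the grammar has 1 FIRST/FOLLOW conflict (marked CONFLICT above).

Answer: Yes. F → S with FOLLOW(F) on { '/' }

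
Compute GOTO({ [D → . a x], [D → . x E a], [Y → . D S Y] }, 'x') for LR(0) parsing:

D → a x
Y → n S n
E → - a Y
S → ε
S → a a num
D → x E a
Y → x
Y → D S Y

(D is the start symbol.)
GOTO(I, 'x') = CLOSURE({ [A → αX.β] : [A → α.Xβ] ∈ I, X = 'x' })

Items with dot before 'x', with the dot advanced:
  [D → . x E a] → [D → x . E a]
Closure of the advanced items:
  [D → x . E a] has the dot before E: add [E → . - a Y]

GOTO = { [D → x . E a], [E → . - a Y] }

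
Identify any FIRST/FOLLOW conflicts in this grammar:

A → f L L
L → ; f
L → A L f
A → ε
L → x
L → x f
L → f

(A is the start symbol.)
Yes. A → f L L with FOLLOW(A) on { 'f' }

Nullable non-terminals: A.

A: nullable alternative(s) A → ε; FOLLOW(A) = { $, ';', 'f', 'x' }
  A → f L L: FIRST \ {ε} = { 'f' } — overlaps FOLLOW(A) on { 'f' }: CONFLICT
  A → ε: FIRST \ {ε} = { } — this is the only nullable alternative, skip

L has no nullable alternative, so no FIRST/FOLLOW check is needed there.

So the grammar has 1 FIRST/FOLLOW conflict (marked CONFLICT above).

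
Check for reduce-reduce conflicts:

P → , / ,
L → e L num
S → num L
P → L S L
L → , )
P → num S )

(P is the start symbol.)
No reduce-reduce conflicts

A reduce-reduce conflict occurs when an LR(0) state has two complete items [A → α .] and [B → β .] — both call for a reduction, and with no lookahead the parser cannot choose between them.

Augment with P' → P and build the canonical LR(0) collection (I0 = CLOSURE({[P' → . P]}), then GOTO on every symbol after a dot until no new states appear). It has 18 states:
  I0: { [L → . , )], [L → . e L num], [P → . , / ,], [P → . L S L], [P → . num S )], [P' → . P] }  — shift
  I1: { [L → , . )], [P → , . / ,] }  — shift
  I2: { [P → L . S L], [S → . num L] }  — shift
  I3: { [P' → P .] }  — accept
  I4: { [L → . , )], [L → . e L num], [L → e . L num] }  — shift
  I5: { [P → num . S )], [S → . num L] }  — shift
  I6: { [P → num S . )] }  — shift
  I7: { [L → . , )], [L → . e L num], [S → num . L] }  — shift
  I8: { [L → , . )] }  — shift
  I9: { [S → num L .] }  — reduce
  I10: { [L → , ) .] }  — reduce
  I11: { [P → num S ) .] }  — reduce
  I12: { [L → e L . num] }  — shift
  I13: { [L → e L num .] }  — reduce
  I14: { [L → . , )], [L → . e L num], [P → L S . L] }  — shift
  I15: { [P → L S L .] }  — reduce
  I16: { [P → , / . ,] }  — shift
  I17: { [P → , / , .] }  — reduce

No state contains more than one complete item.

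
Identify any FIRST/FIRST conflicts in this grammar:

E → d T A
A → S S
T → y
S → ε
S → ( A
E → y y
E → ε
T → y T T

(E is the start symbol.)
A FIRST/FIRST conflict occurs when two productions N → α and N → β for the same non-terminal have FIRST(α) ∩ FIRST(β) ≠ ∅ (with ε ∈ FIRST of a nullable right-hand side, so two nullable alternatives also conflict).

Productions for E:
  E → d T A: FIRST = { 'd' }
  E → y y: FIRST = { 'y' }
  E → ε: FIRST = { ε }
Productions for T:
  T → y: FIRST = { 'y' }
  T → y T T: FIRST = { 'y' }
Productions for S:
  S → ε: FIRST = { ε }
  S → ( A: FIRST = { '(' }
A has only one production, so no FIRST/FIRST conflict is possible there.

Conflict for T: T → y and T → y T T
  Overlap: { 'y' }

Answer: Yes. T → y / T → y T T on { 'y' }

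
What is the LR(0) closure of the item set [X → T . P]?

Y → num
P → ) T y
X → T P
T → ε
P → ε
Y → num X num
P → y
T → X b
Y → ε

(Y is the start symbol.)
Start with: [X → T . P]
  [X → T . P] has the dot before P: add [P → . ) T y], [P → .], [P → . y]
No further items can be added.

CLOSURE = { [P → . ) T y], [P → . y], [P → .], [X → T . P] }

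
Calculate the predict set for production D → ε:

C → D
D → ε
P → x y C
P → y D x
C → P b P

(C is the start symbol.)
{ $, 'b', 'x' }

PREDICT(D → ε) = (FIRST(RHS) \ {ε}) ∪ (FOLLOW(D) if ε ∈ FIRST(RHS), i.e. RHS ⇒* ε)
The right-hand side is ε (FIRST(ε) = { ε }), so the predict set is FOLLOW(D) = { $, 'b', 'x' }
PREDICT(D → ε) = { $, 'b', 'x' }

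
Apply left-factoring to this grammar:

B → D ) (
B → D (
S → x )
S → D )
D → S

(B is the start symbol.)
B → D B'
B' → ) (
B' → (
S → x )
S → D )
D → S

Left-factoring transforms A → αβ₁ | αβ₂ into A → αA' and A' → β₁ | β₂
(α is the longest common prefix among the alternatives). Repeat until
no nonterminal has two alternatives with a common prefix.

Round 1: B has alternatives sharing prefix 'D'. Introduce B': B → D B'
  Add: B' → ) (
  Add: B' → (

No remaining common prefixes — done.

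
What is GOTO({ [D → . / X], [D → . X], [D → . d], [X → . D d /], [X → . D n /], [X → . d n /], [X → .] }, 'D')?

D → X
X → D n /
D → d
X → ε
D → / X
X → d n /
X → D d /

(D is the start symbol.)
GOTO(I, 'D') = CLOSURE({ [A → αX.β] : [A → α.Xβ] ∈ I, X = 'D' })

Items with dot before 'D', with the dot advanced:
  [X → . D d /] → [X → D . d /]
  [X → . D n /] → [X → D . n /]
Closure adds nothing (no advanced item has the dot before a non-terminal).

GOTO = { [X → D . d /], [X → D . n /] }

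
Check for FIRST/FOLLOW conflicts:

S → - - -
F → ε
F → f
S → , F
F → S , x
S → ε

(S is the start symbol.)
Yes. S → ',' F with FOLLOW(S) on { ',' }; F → S ',' x with FOLLOW(F) on { ',' }

A FIRST/FOLLOW conflict occurs when a non-terminal N has a nullable alternative N → β (β ⇒* ε) and another alternative N → α with FIRST(α) ∩ FOLLOW(N) ≠ ∅: on such a lookahead the parser cannot decide between expanding α and letting N vanish via β.

Nullable non-terminals: F, S.
FIRST sets used below: FIRST(S) = { ',', '-', ε }

F: nullable alternative(s) F → ε; FOLLOW(F) = { $, ',' }
  F → ε: FIRST \ {ε} = { } — this is the only nullable alternative, skip
  F → f: FIRST \ {ε} = { 'f' } — disjoint from FOLLOW(F)
  F → S , x: FIRST \ {ε} = { ',', '-' } — overlaps FOLLOW(F) on { ',' }: CONFLICT

S: nullable alternative(s) S → ε; FOLLOW(S) = { $, ',' }
  S → - - -: FIRST \ {ε} = { '-' } — disjoint from FOLLOW(S)
  S → , F: FIRST \ {ε} = { ',' } — overlaps FOLLOW(S) on { ',' }: CONFLICT
  S → ε: FIRST \ {ε} = { } — this is the only nullable alternative, skip

So the grammar has 2 FIRST/FOLLOW conflicts (marked CONFLICT above).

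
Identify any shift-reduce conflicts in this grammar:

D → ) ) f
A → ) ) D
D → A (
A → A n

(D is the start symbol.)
No shift-reduce conflicts

Augment with D' → D and build the canonical LR(0) collection (I0 = CLOSURE({[D' → . D]}), then GOTO on every symbol after a dot until no new states appear). It has 9 states:
  I0: { [A → . ) ) D], [A → . A n], [D → . ) ) f], [D → . A (], [D' → . D] }  — shift
  I1: { [A → ) . ) D], [D → ) . ) f] }  — shift
  I2: { [A → A . n], [D → A . (] }  — shift
  I3: { [D' → D .] }  — accept
  I4: { [D → A ( .] }  — reduce
  I5: { [A → A n .] }  — reduce
  I6: { [A → ) ) . D], [A → . ) ) D], [A → . A n], [D → ) ) . f], [D → . ) ) f], [D → . A (] }  — shift
  I7: { [A → ) ) D .] }  — reduce
  I8: { [D → ) ) f .] }  — reduce

No state contains both a complete item and a shift item.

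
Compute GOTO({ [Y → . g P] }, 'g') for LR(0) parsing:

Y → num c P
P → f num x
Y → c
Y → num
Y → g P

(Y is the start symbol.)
{ [P → . f num x], [Y → g . P] }

GOTO(I, 'g') = CLOSURE({ [A → αX.β] : [A → α.Xβ] ∈ I, X = 'g' })

Items with dot before 'g', with the dot advanced:
  [Y → . g P] → [Y → g . P]
Closure of the advanced items:
  [Y → g . P] has the dot before P: add [P → . f num x]

GOTO = { [P → . f num x], [Y → g . P] }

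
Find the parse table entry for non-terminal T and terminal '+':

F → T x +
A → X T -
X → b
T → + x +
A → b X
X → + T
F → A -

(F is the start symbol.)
T → + x +

To find M[T, '+'], we find productions for T where '+' is in the predict set (PREDICT(N → α) = (FIRST(α) \ {ε}) ∪ (FOLLOW(N) if α ⇒* ε)).

T → + x +: PREDICT = { '+' }
  '+' is in predict set, so this production goes in M[T, '+']

M[T, '+'] = T → + x +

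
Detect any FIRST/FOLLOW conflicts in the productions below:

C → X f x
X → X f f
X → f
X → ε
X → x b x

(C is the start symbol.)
Yes. X → X f f with FOLLOW(X) on { 'f' }; X → f with FOLLOW(X) on { 'f' }

Nullable non-terminals: X.
FIRST sets used below: FIRST(X) = { 'f', 'x', ε }

X: nullable alternative(s) X → ε; FOLLOW(X) = { 'f' }
  X → X f f: FIRST \ {ε} = { 'f', 'x' } — overlaps FOLLOW(X) on { 'f' }: CONFLICT
  X → f: FIRST \ {ε} = { 'f' } — overlaps FOLLOW(X) on { 'f' }: CONFLICT
  X → ε: FIRST \ {ε} = { } — this is the only nullable alternative, skip
  X → x b x: FIRST \ {ε} = { 'x' } — disjoint from FOLLOW(X)

C has no nullable alternative, so no FIRST/FOLLOW check is needed there.

So the grammar has 2 FIRST/FOLLOW conflicts (marked CONFLICT above).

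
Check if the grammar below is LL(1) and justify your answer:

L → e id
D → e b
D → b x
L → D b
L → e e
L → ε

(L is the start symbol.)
Relevant sets:
  FIRST(D) = { 'b', 'e' }
  FOLLOW(L) = { $ }

For L:
  PREDICT(L → e id) = { 'e' }
  PREDICT(L → D b) = { 'b', 'e' }
  PREDICT(L → e e) = { 'e' }
  PREDICT(L → ε) = { $ }
For D:
  PREDICT(D → e b) = { 'e' }
  PREDICT(D → b x) = { 'b' }

Conflict found: Predict set conflict for L: { 'e' }
The grammar is NOT LL(1).

Answer: No. Predict set conflict for L: { 'e' }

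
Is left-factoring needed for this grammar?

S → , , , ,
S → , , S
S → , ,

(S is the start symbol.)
Left-factoring is needed when two productions for the same non-terminal
share a common prefix on the right-hand side.

Productions for S:
  S → , , , ,
  S → , , S
  S → , ,

Found common prefix ', ,' in productions for S

Answer: Yes, S has productions with common prefix ', ,'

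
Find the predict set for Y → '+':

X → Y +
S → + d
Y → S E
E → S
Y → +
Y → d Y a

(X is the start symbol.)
PREDICT(Y → '+') = (FIRST(RHS) \ {ε}) ∪ (FOLLOW(Y) if ε ∈ FIRST(RHS), i.e. RHS ⇒* ε)
FIRST('+') = { '+' }
ε ∉ FIRST('+'), so FOLLOW(Y) is not added.
PREDICT(Y → '+') = { '+' }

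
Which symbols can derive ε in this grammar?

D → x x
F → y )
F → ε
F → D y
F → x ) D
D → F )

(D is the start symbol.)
{ 'F' }

A non-terminal is nullable if it can derive ε (the empty string): either it has an ε-production, or it has a production whose right-hand side consists entirely of nullable non-terminals.

ε-productions: F → ε
So F is immediately nullable.
No further non-terminal can be added: every production for the remaining non-terminals contains a terminal or a non-nullable non-terminal.
Nullable = { 'F' }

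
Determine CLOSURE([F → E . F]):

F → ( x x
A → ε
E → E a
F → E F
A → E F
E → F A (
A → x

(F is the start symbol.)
To compute CLOSURE, for each item [A → α.Bβ] where B is a non-terminal, add [B → .γ] for all productions B → γ; repeat for the newly added items until nothing changes.

Start with: [F → E . F]
  [F → E . F] has the dot before F: add [F → . ( x x], [F → . E F]
  [F → . E F] has the dot before E: add [E → . E a], [E → . F A (]
No further items can be added.

CLOSURE = { [E → . E a], [E → . F A (], [F → . ( x x], [F → . E F], [F → E . F] }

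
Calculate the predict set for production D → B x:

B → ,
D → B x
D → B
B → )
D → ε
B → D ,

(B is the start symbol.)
PREDICT(D → B x) = (FIRST(RHS) \ {ε}) ∪ (FOLLOW(D) if ε ∈ FIRST(RHS), i.e. RHS ⇒* ε)
FIRST(B) = { ')', ',' }
FIRST(B x) = { ')', ',' }
ε ∉ FIRST(B x), so FOLLOW(D) is not added.
PREDICT(D → B x) = { ')', ',' }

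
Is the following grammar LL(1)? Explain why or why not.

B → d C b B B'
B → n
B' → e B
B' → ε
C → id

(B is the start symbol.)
No. Predict set conflict for B': { 'e' }

A grammar is LL(1) if for each non-terminal N with multiple productions, the predict sets of those productions are pairwise disjoint, where PREDICT(N → α) = (FIRST(α) \ {ε}) ∪ (FOLLOW(N) if α ⇒* ε).

Relevant sets:
  FOLLOW(B') = { $, 'e' }

For B:
  PREDICT(B → d C b B B') = { 'd' }
  PREDICT(B → n) = { 'n' }
For B':
  PREDICT(B' → e B) = { 'e' }
  PREDICT(B' → ε) = { $, 'e' }
C has a single production, so nothing to check there.

Conflict found: Predict set conflict for B': { 'e' }
The grammar is NOT LL(1).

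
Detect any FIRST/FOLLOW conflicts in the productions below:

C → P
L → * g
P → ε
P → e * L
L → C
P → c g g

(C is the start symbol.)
Nullable non-terminals: C, L, P.
FIRST sets used below: FIRST(C) = { 'c', 'e', ε }
C has a nullable alternative but only one production, so nothing to check.

L: nullable alternative(s) L → C; FOLLOW(L) = { $ }
  L → * g: FIRST \ {ε} = { '*' } — disjoint from FOLLOW(L)
  L → C: FIRST \ {ε} = { 'c', 'e' } — this is the only nullable alternative, skip

P: nullable alternative(s) P → ε; FOLLOW(P) = { $ }
  P → ε: FIRST \ {ε} = { } — this is the only nullable alternative, skip
  P → e * L: FIRST \ {ε} = { 'e' } — disjoint from FOLLOW(P)
  P → c g g: FIRST \ {ε} = { 'c' } — disjoint from FOLLOW(P)

No FIRST/FOLLOW conflicts found.

Answer: No FIRST/FOLLOW conflicts.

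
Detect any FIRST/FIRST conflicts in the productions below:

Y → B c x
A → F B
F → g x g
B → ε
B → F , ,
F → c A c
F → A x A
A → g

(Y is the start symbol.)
A FIRST/FIRST conflict occurs when two productions N → α and N → β for the same non-terminal have FIRST(α) ∩ FIRST(β) ≠ ∅ (with ε ∈ FIRST of a nullable right-hand side, so two nullable alternatives also conflict).

FIRST sets of the non-terminals at (or reachable through a nullable prefix from) the front of some alternative:
  FIRST(F) = { 'c', 'g' }
  FIRST(A) = { 'c', 'g' }

Productions for A:
  A → F B: FIRST = { 'c', 'g' }
  A → g: FIRST = { 'g' }
Productions for F:
  F → g x g: FIRST = { 'g' }
  F → c A c: FIRST = { 'c' }
  F → A x A: FIRST = { 'c', 'g' }
Productions for B:
  B → ε: FIRST = { ε }
  B → F , ,: FIRST = { 'c', 'g' }
Y has only one production, so no FIRST/FIRST conflict is possible there.

Conflict for A: A → F B and A → g
  Overlap: { 'g' }
Conflict for F: F → g x g and F → A x A
  Overlap: { 'g' }
Conflict for F: F → c A c and F → A x A
  Overlap: { 'c' }

Answer: Yes. A → F B / A → g on { 'g' }; F → g x g / F → A x A on { 'g' }; F → c A c / F → A x A on { 'c' }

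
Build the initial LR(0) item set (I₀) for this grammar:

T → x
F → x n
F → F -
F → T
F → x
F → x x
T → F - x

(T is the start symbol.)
First, augment the grammar with T' → T
I₀ = CLOSURE({ [T' → . T] }):
  [T' → . T] has the dot before T: add [T → . x], [T → . F - x]
  [T → . F - x] has the dot before F: add [F → . x n], [F → . F -], [F → . T], [F → . x], [F → . x x]
No further items can be added.

I₀ = { [F → . F -], [F → . T], [F → . x n], [F → . x x], [F → . x], [T → . F - x], [T → . x], [T' → . T] }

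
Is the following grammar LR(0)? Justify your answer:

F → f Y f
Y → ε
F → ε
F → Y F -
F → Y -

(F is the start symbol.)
Augment with F' → F and build the canonical LR(0) collection (I0 = CLOSURE({[F' → . F]}), then GOTO on every symbol after a dot until no new states appear). It has 9 states:
  I0: { [F → . Y -], [F → . Y F -], [F → . f Y f], [F → .], [F' → . F], [Y → .] }  — shift, 2 reduces
  I1: { [F' → F .] }  — accept
  I2: { [F → . Y -], [F → . Y F -], [F → . f Y f], [F → .], [F → Y . -], [F → Y . F -], [Y → .] }  — shift, 2 reduces
  I3: { [F → f . Y f], [Y → .] }  — reduce
  I4: { [F → f Y . f] }  — shift
  I5: { [F → f Y f .] }  — reduce
  I6: { [F → Y - .] }  — reduce
  I7: { [F → Y F . -] }  — shift
  I8: { [F → Y F - .] }  — reduce

Conflict in state I0:
  Shift-reduce conflict between [F → .] and [F → . f Y f]
So the grammar is NOT LR(0).

Answer: No. Shift-reduce conflict between [F → .] and [F → . f Y f]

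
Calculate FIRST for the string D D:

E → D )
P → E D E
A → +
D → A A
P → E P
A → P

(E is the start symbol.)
{ '+' }

FIRST sets of the non-terminals involved (from the grammar, by fixed-point iteration):
  FIRST(D) = { '+' }

To compute FIRST(D D), process the symbols left to right:
Symbol D is a non-terminal. Add FIRST(D) \ {ε} = { '+' }
D is not nullable (ε ∉ FIRST(D)), so stop here.
FIRST(D D) = { '+' }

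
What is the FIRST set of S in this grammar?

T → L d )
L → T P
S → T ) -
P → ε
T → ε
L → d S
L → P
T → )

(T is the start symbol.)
{ ')', 'd' }

To compute FIRST(S), examine every production with S on the left-hand side, reading each right-hand side left to right until a non-nullable symbol is reached.

FIRST sets of the other non-terminals involved (by the same procedure, iterated to a fixed point):
  FIRST(T) = { ')', 'd', ε }

From S → T ) -:
  - T is a non-terminal: add FIRST(T) \ {ε} = { ')', 'd' }
    T is nullable, so continue to the next symbol
  - ')' is a terminal: add ')' and stop

Collecting: FIRST(S) = { ')', 'd' }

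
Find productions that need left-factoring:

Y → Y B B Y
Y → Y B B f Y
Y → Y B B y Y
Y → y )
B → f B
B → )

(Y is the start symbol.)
Left-factoring is needed when two productions for the same non-terminal
share a common prefix on the right-hand side.

Productions for Y:
  Y → Y B B Y
  Y → Y B B f Y
  Y → Y B B y Y
  Y → y )
Productions for B:
  B → f B
  B → )

Found common prefix 'Y B B' in productions for Y

Answer: Yes, Y has productions with common prefix 'Y B B'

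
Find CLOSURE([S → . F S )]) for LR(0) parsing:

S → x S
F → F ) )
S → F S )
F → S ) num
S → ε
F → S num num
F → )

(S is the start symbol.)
To compute CLOSURE, for each item [A → α.Bβ] where B is a non-terminal, add [B → .γ] for all productions B → γ; repeat for the newly added items until nothing changes.

Start with: [S → . F S )]
  [S → . F S )] has the dot before F: add [F → . F ) )], [F → . S ) num], [F → . S num num], [F → . )]
  [F → . S ) num] has the dot before S: add [S → . x S], [S → .]
No further items can be added.

CLOSURE = { [F → . )], [F → . F ) )], [F → . S ) num], [F → . S num num], [S → . F S )], [S → . x S], [S → .] }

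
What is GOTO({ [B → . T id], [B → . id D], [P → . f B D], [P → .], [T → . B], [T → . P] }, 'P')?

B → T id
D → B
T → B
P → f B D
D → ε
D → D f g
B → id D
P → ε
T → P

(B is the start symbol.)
GOTO(I, 'P') = CLOSURE({ [A → αX.β] : [A → α.Xβ] ∈ I, X = 'P' })

Items with dot before 'P', with the dot advanced:
  [T → . P] → [T → P .]
Closure adds nothing (no advanced item has the dot before a non-terminal).

GOTO = { [T → P .] }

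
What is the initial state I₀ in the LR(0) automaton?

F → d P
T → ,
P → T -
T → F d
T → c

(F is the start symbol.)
{ [F → . d P], [F' → . F] }

First, augment the grammar with F' → F
I₀ = CLOSURE({ [F' → . F] }):
  [F' → . F] has the dot before F: add [F → . d P]
No further items can be added.

I₀ = { [F → . d P], [F' → . F] }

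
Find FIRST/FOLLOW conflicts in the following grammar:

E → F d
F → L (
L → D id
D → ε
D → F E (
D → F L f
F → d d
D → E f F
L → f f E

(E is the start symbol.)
Yes. D → F E '(' with FOLLOW(D) on { 'id' }; D → F L f with FOLLOW(D) on { 'id' }; D → E f F with FOLLOW(D) on { 'id' }

A FIRST/FOLLOW conflict occurs when a non-terminal N has a nullable alternative N → β (β ⇒* ε) and another alternative N → α with FIRST(α) ∩ FOLLOW(N) ≠ ∅: on such a lookahead the parser cannot decide between expanding α and letting N vanish via β.

Nullable non-terminals: D.
FIRST sets used below: FIRST(F) = { 'd', 'f', 'id' }, FIRST(E) = { 'd', 'f', 'id' }

D: nullable alternative(s) D → ε; FOLLOW(D) = { 'id' }
  D → ε: FIRST \ {ε} = { } — this is the only nullable alternative, skip
  D → F E (: FIRST \ {ε} = { 'd', 'f', 'id' } — overlaps FOLLOW(D) on { 'id' }: CONFLICT
  D → F L f: FIRST \ {ε} = { 'd', 'f', 'id' } — overlaps FOLLOW(D) on { 'id' }: CONFLICT
  D → E f F: FIRST \ {ε} = { 'd', 'f', 'id' } — overlaps FOLLOW(D) on { 'id' }: CONFLICT

E, F, L have no nullable alternative, so no FIRST/FOLLOW check is needed there.

So the grammar has 3 FIRST/FOLLOW conflicts (marked CONFLICT above).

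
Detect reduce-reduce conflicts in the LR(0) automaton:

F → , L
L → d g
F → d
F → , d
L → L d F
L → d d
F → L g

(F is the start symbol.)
No reduce-reduce conflicts

A reduce-reduce conflict occurs when an LR(0) state has two complete items [A → α .] and [B → β .] — both call for a reduction, and with no lookahead the parser cannot choose between them.

Augment with F' → F and build the canonical LR(0) collection (I0 = CLOSURE({[F' → . F]}), then GOTO on every symbol after a dot until no new states appear). It has 12 states:
  I0: { [F → . , L], [F → . , d], [F → . L g], [F → . d], [F' → . F], [L → . L d F], [L → . d d], [L → . d g] }  — shift
  I1: { [F → , . L], [F → , . d], [L → . L d F], [L → . d d], [L → . d g] }  — shift
  I2: { [F' → F .] }  — accept
  I3: { [F → L . g], [L → L . d F] }  — shift
  I4: { [F → d .], [L → d . d], [L → d . g] }  — shift, reduce
  I5: { [L → d d .] }  — reduce
  I6: { [L → d g .] }  — reduce
  I7: { [F → . , L], [F → . , d], [F → . L g], [F → . d], [L → . L d F], [L → . d d], [L → . d g], [L → L d . F] }  — shift
  I8: { [F → L g .] }  — reduce
  I9: { [L → L d F .] }  — reduce
  I10: { [F → , L .], [L → L . d F] }  — shift, reduce
  I11: { [F → , d .], [L → d . d], [L → d . g] }  — shift, reduce

No state contains more than one complete item.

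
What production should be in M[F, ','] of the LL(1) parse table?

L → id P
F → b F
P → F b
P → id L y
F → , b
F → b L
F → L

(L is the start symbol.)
F → , b

To find M[F, ','], we find productions for F where ',' is in the predict set (PREDICT(N → α) = (FIRST(α) \ {ε}) ∪ (FOLLOW(N) if α ⇒* ε)).

Relevant sets:
  FIRST(L) = { 'id' }

F → b F: PREDICT = { 'b' }
F → , b: PREDICT = { ',' }
  ',' is in predict set, so this production goes in M[F, ',']
F → b L: PREDICT = { 'b' }
F → L: PREDICT = { 'id' }

M[F, ','] = F → , b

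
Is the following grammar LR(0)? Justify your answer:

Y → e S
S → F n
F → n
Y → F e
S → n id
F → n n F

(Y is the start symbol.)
No. Shift-reduce conflict between [F → n .] and [F → n . n F]

Augment with Y' → Y and build the canonical LR(0) collection (I0 = CLOSURE({[Y' → . Y]}), then GOTO on every symbol after a dot until no new states appear). It has 13 states:
  I0: { [F → . n n F], [F → . n], [Y → . F e], [Y → . e S], [Y' → . Y] }  — shift
  I1: { [Y → F . e] }  — shift
  I2: { [Y' → Y .] }  — accept
  I3: { [F → . n n F], [F → . n], [S → . F n], [S → . n id], [Y → e . S] }  — shift
  I4: { [F → n . n F], [F → n .] }  — shift, reduce
  I5: { [F → . n n F], [F → . n], [F → n n . F] }  — shift
  I6: { [F → n n F .] }  — reduce
  I7: { [S → F . n] }  — shift
  I8: { [Y → e S .] }  — reduce
  I9: { [F → n . n F], [F → n .], [S → n . id] }  — shift, reduce
  I10: { [S → n id .] }  — reduce
  I11: { [S → F n .] }  — reduce
  I12: { [Y → F e .] }  — reduce

Conflict in state I4:
  Shift-reduce conflict between [F → n .] and [F → n . n F]
So the grammar is NOT LR(0).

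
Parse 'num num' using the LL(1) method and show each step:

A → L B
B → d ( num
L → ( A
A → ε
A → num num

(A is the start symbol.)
LL(1) parsing maintains a stack (initially the start symbol over $) and the input. At each step: if the stack top is a terminal, match it against the current input token; if it is a non-terminal N, replace it with the RHS of M[N, lookahead] (the unique production whose predict set contains the lookahead).

Stack is shown with the top on the left.

Stack      Input      Action
----------------------------
A $        num num $  output A → num num
num num $  num num $  match 'num'
num $      num $      match 'num'
$          $          accept

The string is accepted.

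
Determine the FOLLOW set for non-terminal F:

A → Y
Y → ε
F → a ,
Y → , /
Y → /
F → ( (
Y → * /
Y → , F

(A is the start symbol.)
To compute FOLLOW(F), find every occurrence of F on a right-hand side N → α F β: add FIRST(β) \ {ε}, and if β is empty or nullable also add FOLLOW(N). Iterate to a fixed point.

In Y → , F: F is at the end, add FOLLOW(Y)

The FOLLOW sets referred to above (computed the same way, to a fixed point):
  FOLLOW(Y) = { $ }

Taking the union: FOLLOW(F) = { $ }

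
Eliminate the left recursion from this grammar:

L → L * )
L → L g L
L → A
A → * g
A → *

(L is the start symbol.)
L → A L'
L' → * ) L'
L' → g L L'
L' → ε
A → * g
A → *

L is directly left-recursive. The standard transformation for
  A → A α₁ | ... | A α_m | β₁ | ... | β_n
is
  A  → β₁ A' | ... | β_n A'
  A' → α₁ A' | ... | α_m A' | ε

L → A becomes L → A L'
L → L * ) becomes L' → * ) L'
L → L g L becomes L' → g L L'
Add L' → ε

Productions for other non-terminals are unchanged:
  A → * g
  A → *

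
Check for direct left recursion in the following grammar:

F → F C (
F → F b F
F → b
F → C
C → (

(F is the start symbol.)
Direct left recursion occurs when N → N α for some non-terminal N (the right-hand side begins with the left-hand side itself).

F → F C (: LEFT RECURSIVE (starts with F)
F → F b F: LEFT RECURSIVE (starts with F)
F → b: starts with b
F → C: starts with C
C → (: starts with '('

The grammar has direct left recursion on: F.

Answer: Yes, F is left-recursive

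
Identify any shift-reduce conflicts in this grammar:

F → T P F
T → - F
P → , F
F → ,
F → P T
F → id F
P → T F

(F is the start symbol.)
Yes — I1: [F → , .] vs [F → . ,]; I11: [F → P T .] vs [F → . ,]

Augment with F' → F and build the canonical LR(0) collection (I0 = CLOSURE({[F' → . F]}), then GOTO on every symbol after a dot until no new states appear). It has 15 states:
  I0: { [F → . ,], [F → . P T], [F → . T P F], [F → . id F], [F' → . F], [P → . , F], [P → . T F], [T → . - F] }  — shift
  I1: { [F → , .], [F → . ,], [F → . P T], [F → . T P F], [F → . id F], [P → , . F], [P → . , F], [P → . T F], [T → . - F] }  — shift, reduce
  I2: { [F → . ,], [F → . P T], [F → . T P F], [F → . id F], [P → . , F], [P → . T F], [T → - . F], [T → . - F] }  — shift
  I3: { [F' → F .] }  — accept
  I4: { [F → P . T], [T → . - F] }  — shift
  I5: { [F → . ,], [F → . P T], [F → . T P F], [F → . id F], [F → T . P F], [P → . , F], [P → . T F], [P → T . F], [T → . - F] }  — shift
  I6: { [F → . ,], [F → . P T], [F → . T P F], [F → . id F], [F → id . F], [P → . , F], [P → . T F], [T → . - F] }  — shift
  I7: { [F → id F .] }  — reduce
  I8: { [P → T F .] }  — reduce
  I9: { [F → . ,], [F → . P T], [F → . T P F], [F → . id F], [F → P . T], [F → T P . F], [P → . , F], [P → . T F], [T → . - F] }  — shift
  I10: { [F → T P F .] }  — reduce
  I11: { [F → . ,], [F → . P T], [F → . T P F], [F → . id F], [F → P T .], [F → T . P F], [P → . , F], [P → . T F], [P → T . F], [T → . - F] }  — shift, reduce
  I12: { [F → P T .] }  — reduce
  I13: { [T → - F .] }  — reduce
  I14: { [P → , F .] }  — reduce

I1 contains reduce item [F → , .] and shift items [F → . ,], [F → . id F], [P → . , F], [T → . - F] — shift-reduce conflict.
I11 contains reduce item [F → P T .] and shift items [F → . ,], [F → . id F], [P → . , F], [T → . - F] — shift-reduce conflict.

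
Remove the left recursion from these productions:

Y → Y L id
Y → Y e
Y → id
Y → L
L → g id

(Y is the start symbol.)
Y → id Y'
Y → L Y'
Y' → L id Y'
Y' → e Y'
Y' → ε
L → g id

Y is directly left-recursive. The standard transformation for
  A → A α₁ | ... | A α_m | β₁ | ... | β_n
is
  A  → β₁ A' | ... | β_n A'
  A' → α₁ A' | ... | α_m A' | ε

Y → id becomes Y → id Y'
Y → L becomes Y → L Y'
Y → Y L id becomes Y' → L id Y'
Y → Y e becomes Y' → e Y'
Add Y' → ε

Productions for other non-terminals are unchanged:
  L → g id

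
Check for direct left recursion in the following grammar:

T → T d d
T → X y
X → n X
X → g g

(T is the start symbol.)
Direct left recursion occurs when N → N α for some non-terminal N (the right-hand side begins with the left-hand side itself).

T → T d d: LEFT RECURSIVE (starts with T)
T → X y: starts with X
X → n X: starts with n
X → g g: starts with g

The grammar has direct left recursion on: T.

Answer: Yes, T is left-recursive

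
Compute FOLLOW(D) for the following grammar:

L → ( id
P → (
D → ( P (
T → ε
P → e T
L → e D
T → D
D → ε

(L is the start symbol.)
In L → e D: D is at the end, add FOLLOW(L)
In T → D: D is at the end, add FOLLOW(T)

The FOLLOW sets referred to above (computed the same way, to a fixed point):
  FOLLOW(L) = { $ }
  FOLLOW(T) = { '(' }

Taking the union: FOLLOW(D) = { $, '(' }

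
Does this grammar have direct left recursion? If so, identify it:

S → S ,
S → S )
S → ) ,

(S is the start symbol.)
Direct left recursion occurs when N → N α for some non-terminal N (the right-hand side begins with the left-hand side itself).

S → S ,: LEFT RECURSIVE (starts with S)
S → S ): LEFT RECURSIVE (starts with S)
S → ) ,: starts with ')'

The grammar has direct left recursion on: S.

Answer: Yes, S is left-recursive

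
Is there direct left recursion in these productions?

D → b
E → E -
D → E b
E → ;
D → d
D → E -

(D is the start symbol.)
D → b: starts with b
E → E -: LEFT RECURSIVE (starts with E)
D → E b: starts with E
E → ;: starts with ';'
D → d: starts with d
D → E -: starts with E

The grammar has direct left recursion on: E.

Answer: Yes, E is left-recursive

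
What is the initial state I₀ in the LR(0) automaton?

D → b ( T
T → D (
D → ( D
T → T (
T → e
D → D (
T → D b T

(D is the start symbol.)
First, augment the grammar with D' → D
I₀ = CLOSURE({ [D' → . D] }):
  [D' → . D] has the dot before D: add [D → . b ( T], [D → . ( D], [D → . D (]
No further items can be added.

I₀ = { [D → . ( D], [D → . D (], [D → . b ( T], [D' → . D] }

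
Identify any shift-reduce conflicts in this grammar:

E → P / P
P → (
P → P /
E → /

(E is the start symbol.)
A shift-reduce conflict occurs when an LR(0) state has both:
  - a complete (reduce) item [A → α .] (dot at the end), and
  - a shift item [B → β . c γ] (dot before a terminal).

Augment with E' → E and build the canonical LR(0) collection (I0 = CLOSURE({[E' → . E]}), then GOTO on every symbol after a dot until no new states appear). It has 8 states:
  I0: { [E → . /], [E → . P / P], [E' → . E], [P → . (], [P → . P /] }  — shift
  I1: { [P → ( .] }  — reduce
  I2: { [E → / .] }  — reduce
  I3: { [E' → E .] }  — accept
  I4: { [E → P . / P], [P → P . /] }  — shift
  I5: { [E → P / . P], [P → . (], [P → . P /], [P → P / .] }  — shift, reduce
  I6: { [E → P / P .], [P → P . /] }  — shift, reduce
  I7: { [P → P / .] }  — reduce

I5 contains reduce item [P → P / .] and shift item [P → . (] — shift-reduce conflict.
I6 contains reduce item [E → P / P .] and shift item [P → P . /] — shift-reduce conflict.

Answer: Yes — I5: [P → P / .] vs [P → . (]; I6: [E → P / P .] vs [P → P . /]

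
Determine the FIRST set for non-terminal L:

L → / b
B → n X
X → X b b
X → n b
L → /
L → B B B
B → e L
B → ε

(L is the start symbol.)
{ '/', 'e', 'n', ε }

To compute FIRST(L), examine every production with L on the left-hand side, reading each right-hand side left to right until a non-nullable symbol is reached.

FIRST sets of the other non-terminals involved (by the same procedure, iterated to a fixed point):
  FIRST(B) = { 'e', 'n', ε }

From L → / b:
  - '/' is a terminal: add '/' and stop
From L → /:
  - '/' is a terminal: add '/' and stop
From L → B B B:
  - B is a non-terminal: add FIRST(B) \ {ε} = { 'e', 'n' }
    B is nullable, so continue to the next symbol
  - B is a non-terminal: add FIRST(B) \ {ε} = { 'e', 'n' }
    B is nullable, so continue to the next symbol
  - B is a non-terminal: add FIRST(B) \ {ε} = { 'e', 'n' }
    B is nullable and nothing follows, so the whole right-hand side can vanish: ε ∈ FIRST(L)

Collecting: FIRST(L) = { '/', 'e', 'n', ε }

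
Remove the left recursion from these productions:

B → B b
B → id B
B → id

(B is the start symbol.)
B is directly left-recursive. The standard transformation for
  A → A α₁ | ... | A α_m | β₁ | ... | β_n
is
  A  → β₁ A' | ... | β_n A'
  A' → α₁ A' | ... | α_m A' | ε

B → id B becomes B → id B B'
B → id becomes B → id B'
B → B b becomes B' → b B'
Add B' → ε

Resulting grammar:
B → id B B'
B → id B'
B' → b B'
B' → ε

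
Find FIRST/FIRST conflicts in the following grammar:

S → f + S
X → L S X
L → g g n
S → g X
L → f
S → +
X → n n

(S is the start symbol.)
No FIRST/FIRST conflicts.

FIRST sets of the non-terminals at (or reachable through a nullable prefix from) the front of some alternative:
  FIRST(L) = { 'f', 'g' }

Productions for S:
  S → f + S: FIRST = { 'f' }
  S → g X: FIRST = { 'g' }
  S → +: FIRST = { '+' }
Productions for X:
  X → L S X: FIRST = { 'f', 'g' }
  X → n n: FIRST = { 'n' }
Productions for L:
  L → g g n: FIRST = { 'g' }
  L → f: FIRST = { 'f' }

All alternatives of each non-terminal have pairwise disjoint FIRST sets.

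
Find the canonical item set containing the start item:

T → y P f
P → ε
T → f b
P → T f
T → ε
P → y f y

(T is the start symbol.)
First, augment the grammar with T' → T
I₀ = CLOSURE({ [T' → . T] }):
  [T' → . T] has the dot before T: add [T → . y P f], [T → . f b], [T → .]
No further items can be added.

I₀ = { [T → . f b], [T → . y P f], [T → .], [T' → . T] }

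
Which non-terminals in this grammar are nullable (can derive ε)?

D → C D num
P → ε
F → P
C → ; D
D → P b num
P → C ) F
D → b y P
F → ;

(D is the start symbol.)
{ 'F', 'P' }

ε-productions: P → ε
So P is immediately nullable.
F → P: every symbol on the right is nullable, so F is nullable too.
No further non-terminal can be added: every production for the remaining non-terminals contains a terminal or a non-nullable non-terminal.
Nullable = { 'F', 'P' }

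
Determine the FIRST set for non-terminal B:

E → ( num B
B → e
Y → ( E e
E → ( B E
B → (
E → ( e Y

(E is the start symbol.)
To compute FIRST(B), examine every production with B on the left-hand side, reading each right-hand side left to right until a non-nullable symbol is reached.

From B → e:
  - e is a terminal: add 'e' and stop
From B → (:
  - '(' is a terminal: add '(' and stop

Collecting: FIRST(B) = { '(', 'e' }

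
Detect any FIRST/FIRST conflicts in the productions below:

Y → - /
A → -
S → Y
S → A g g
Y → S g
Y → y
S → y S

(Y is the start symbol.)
A FIRST/FIRST conflict occurs when two productions N → α and N → β for the same non-terminal have FIRST(α) ∩ FIRST(β) ≠ ∅ (with ε ∈ FIRST of a nullable right-hand side, so two nullable alternatives also conflict).

FIRST sets of the non-terminals at (or reachable through a nullable prefix from) the front of some alternative:
  FIRST(S) = { '-', 'y' }
  FIRST(Y) = { '-', 'y' }
  FIRST(A) = { '-' }

Productions for Y:
  Y → - /: FIRST = { '-' }
  Y → S g: FIRST = { '-', 'y' }
  Y → y: FIRST = { 'y' }
Productions for S:
  S → Y: FIRST = { '-', 'y' }
  S → A g g: FIRST = { '-' }
  S → y S: FIRST = { 'y' }
A has only one production, so no FIRST/FIRST conflict is possible there.

Conflict for Y: Y → - / and Y → S g
  Overlap: { '-' }
Conflict for Y: Y → S g and Y → y
  Overlap: { 'y' }
Conflict for S: S → Y and S → A g g
  Overlap: { '-' }
Conflict for S: S → Y and S → y S
  Overlap: { 'y' }

Answer: Yes. Y → '-' '/' / Y → S g on { '-' }; Y → S g / Y → y on { 'y' }; S → Y / S → A g g on { '-' }; S → Y / S → y S on { 'y' }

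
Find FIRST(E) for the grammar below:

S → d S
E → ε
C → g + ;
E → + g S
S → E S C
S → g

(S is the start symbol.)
From E → ε:
  - ε-production, so ε ∈ FIRST(E)
From E → + g S:
  - '+' is a terminal: add '+' and stop

Collecting: FIRST(E) = { '+', ε }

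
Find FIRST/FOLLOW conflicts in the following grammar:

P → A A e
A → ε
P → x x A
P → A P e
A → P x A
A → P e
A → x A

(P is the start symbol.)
Nullable non-terminals: A.
FIRST sets used below: FIRST(P) = { 'e', 'x' }

A: nullable alternative(s) A → ε; FOLLOW(A) = { $, 'e', 'x' }
  A → ε: FIRST \ {ε} = { } — this is the only nullable alternative, skip
  A → P x A: FIRST \ {ε} = { 'e', 'x' } — overlaps FOLLOW(A) on { 'e', 'x' }: CONFLICT
  A → P e: FIRST \ {ε} = { 'e', 'x' } — overlaps FOLLOW(A) on { 'e', 'x' }: CONFLICT
  A → x A: FIRST \ {ε} = { 'x' } — overlaps FOLLOW(A) on { 'x' }: CONFLICT

P has no nullable alternative, so no FIRST/FOLLOW check is needed there.

So the grammar has 3 FIRST/FOLLOW conflicts (marked CONFLICT above).

Answer: Yes. A → P x A with FOLLOW(A) on { 'e', 'x' }; A → P e with FOLLOW(A) on { 'e', 'x' }; A → x A with FOLLOW(A) on { 'x' }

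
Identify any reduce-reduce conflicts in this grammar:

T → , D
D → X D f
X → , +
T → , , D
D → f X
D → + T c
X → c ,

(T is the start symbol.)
No reduce-reduce conflicts

A reduce-reduce conflict occurs when an LR(0) state has two complete items [A → α .] and [B → β .] — both call for a reduction, and with no lookahead the parser cannot choose between them.

Augment with T' → T and build the canonical LR(0) collection (I0 = CLOSURE({[T' → . T]}), then GOTO on every symbol after a dot until no new states appear). It has 19 states:
  I0: { [T → . , , D], [T → . , D], [T' → . T] }  — shift
  I1: { [D → . + T c], [D → . X D f], [D → . f X], [T → , . , D], [T → , . D], [X → . , +], [X → . c ,] }  — shift
  I2: { [T' → T .] }  — accept
  I3: { [D → + . T c], [T → . , , D], [T → . , D] }  — shift
  I4: { [D → . + T c], [D → . X D f], [D → . f X], [T → , , . D], [X → , . +], [X → . , +], [X → . c ,] }  — shift
  I5: { [T → , D .] }  — reduce
  I6: { [D → . + T c], [D → . X D f], [D → . f X], [D → X . D f], [X → . , +], [X → . c ,] }  — shift
  I7: { [X → c . ,] }  — shift
  I8: { [D → f . X], [X → . , +], [X → . c ,] }  — shift
  I9: { [X → , . +] }  — shift
  I10: { [D → f X .] }  — reduce
  I11: { [X → , + .] }  — reduce
  I12: { [X → c , .] }  — reduce
  I13: { [D → X D . f] }  — shift
  I14: { [D → X D f .] }  — reduce
  I15: { [D → + . T c], [T → . , , D], [T → . , D], [X → , + .] }  — shift, reduce
  I16: { [T → , , D .] }  — reduce
  I17: { [D → + T . c] }  — shift
  I18: { [D → + T c .] }  — reduce

No state contains more than one complete item.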